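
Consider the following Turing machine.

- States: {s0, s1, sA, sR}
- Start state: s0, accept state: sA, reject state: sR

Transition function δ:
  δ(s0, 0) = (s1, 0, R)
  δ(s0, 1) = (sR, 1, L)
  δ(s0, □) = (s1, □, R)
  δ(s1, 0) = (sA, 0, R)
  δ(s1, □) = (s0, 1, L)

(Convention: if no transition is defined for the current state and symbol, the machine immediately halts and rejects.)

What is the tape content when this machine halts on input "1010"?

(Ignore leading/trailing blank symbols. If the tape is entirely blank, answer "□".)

Execution trace:
Initial: [s0]1010
Step 1: δ(s0, 1) = (sR, 1, L) → [sR]□1010

The machine reaches the reject state sR and halts.

Final tape (ignoring leading/trailing blanks): 1010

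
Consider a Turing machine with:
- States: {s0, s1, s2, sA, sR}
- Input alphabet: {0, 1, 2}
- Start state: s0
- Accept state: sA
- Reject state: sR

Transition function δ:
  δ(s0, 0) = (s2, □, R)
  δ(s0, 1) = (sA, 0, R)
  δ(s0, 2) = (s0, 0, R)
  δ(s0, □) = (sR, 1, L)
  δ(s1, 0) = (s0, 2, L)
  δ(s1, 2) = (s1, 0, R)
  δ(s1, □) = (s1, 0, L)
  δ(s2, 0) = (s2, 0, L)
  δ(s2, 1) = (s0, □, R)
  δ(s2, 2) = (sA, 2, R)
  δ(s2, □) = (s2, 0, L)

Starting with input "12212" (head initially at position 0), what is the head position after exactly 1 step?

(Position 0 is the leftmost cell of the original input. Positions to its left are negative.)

Execution trace (head position shown):
Step 0: [s0]12212  (head at position 0)
Step 1: move right → 0[sA]2212  (head at position 1)

After 1 step, the head is at position 1.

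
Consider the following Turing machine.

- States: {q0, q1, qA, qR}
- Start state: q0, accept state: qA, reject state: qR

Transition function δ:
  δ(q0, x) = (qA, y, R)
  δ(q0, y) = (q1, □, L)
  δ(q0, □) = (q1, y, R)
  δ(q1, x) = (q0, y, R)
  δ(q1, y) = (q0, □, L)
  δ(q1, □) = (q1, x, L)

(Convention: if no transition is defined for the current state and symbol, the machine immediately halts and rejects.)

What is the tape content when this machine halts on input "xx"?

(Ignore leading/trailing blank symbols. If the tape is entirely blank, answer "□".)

Execution trace:
Initial: [q0]xx
Step 1: δ(q0, x) = (qA, y, R) → y[qA]x

The machine reaches the accept state qA and halts.

Final tape (ignoring leading/trailing blanks): yx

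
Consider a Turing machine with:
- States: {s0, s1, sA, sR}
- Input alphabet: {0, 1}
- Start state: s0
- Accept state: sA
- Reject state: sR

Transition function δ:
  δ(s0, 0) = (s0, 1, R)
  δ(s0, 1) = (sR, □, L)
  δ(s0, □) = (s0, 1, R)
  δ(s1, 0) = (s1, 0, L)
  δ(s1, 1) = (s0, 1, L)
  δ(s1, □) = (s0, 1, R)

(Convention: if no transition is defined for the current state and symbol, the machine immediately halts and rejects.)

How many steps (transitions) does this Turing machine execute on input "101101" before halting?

Execution trace:
Initial: [s0]101101
Step 1: δ(s0, 1) = (sR, □, L) → [sR]□□01101

The machine reaches the reject state sR and halts.

The machine executed 1 step before halting.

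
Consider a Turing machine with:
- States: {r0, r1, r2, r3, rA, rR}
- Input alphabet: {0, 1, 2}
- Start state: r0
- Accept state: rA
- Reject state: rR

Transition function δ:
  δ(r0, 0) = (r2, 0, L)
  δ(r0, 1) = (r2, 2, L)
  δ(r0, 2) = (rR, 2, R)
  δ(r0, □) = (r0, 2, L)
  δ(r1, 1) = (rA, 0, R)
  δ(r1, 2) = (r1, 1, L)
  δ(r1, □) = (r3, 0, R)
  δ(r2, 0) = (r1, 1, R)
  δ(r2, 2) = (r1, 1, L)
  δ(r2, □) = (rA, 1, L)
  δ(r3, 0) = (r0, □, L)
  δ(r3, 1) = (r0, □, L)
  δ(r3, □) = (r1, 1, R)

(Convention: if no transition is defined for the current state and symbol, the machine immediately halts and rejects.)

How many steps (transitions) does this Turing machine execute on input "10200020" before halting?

Execution trace:
Initial: [r0]10200020
Step 1: δ(r0, 1) = (r2, 2, L) → [r2]□20200020
Step 2: δ(r2, □) = (rA, 1, L) → [rA]□120200020

The machine reaches the accept state rA and halts.

The machine executed 2 steps before halting.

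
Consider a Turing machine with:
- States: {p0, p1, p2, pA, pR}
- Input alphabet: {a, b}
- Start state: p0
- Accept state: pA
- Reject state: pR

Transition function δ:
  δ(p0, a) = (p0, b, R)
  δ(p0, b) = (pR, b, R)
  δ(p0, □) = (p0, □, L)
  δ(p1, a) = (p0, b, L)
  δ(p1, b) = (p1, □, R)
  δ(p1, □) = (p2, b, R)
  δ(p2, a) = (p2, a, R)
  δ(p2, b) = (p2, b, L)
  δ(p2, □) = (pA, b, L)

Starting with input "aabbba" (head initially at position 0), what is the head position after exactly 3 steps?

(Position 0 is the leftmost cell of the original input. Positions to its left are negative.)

Execution trace (head position shown):
Step 0: [p0]aabbba  (head at position 0)
Step 1: move right → b[p0]abbba  (head at position 1)
Step 2: move right → bb[p0]bbba  (head at position 2)
Step 3: move right → bbb[pR]bba  (head at position 3)

After 3 steps, the head is at position 3.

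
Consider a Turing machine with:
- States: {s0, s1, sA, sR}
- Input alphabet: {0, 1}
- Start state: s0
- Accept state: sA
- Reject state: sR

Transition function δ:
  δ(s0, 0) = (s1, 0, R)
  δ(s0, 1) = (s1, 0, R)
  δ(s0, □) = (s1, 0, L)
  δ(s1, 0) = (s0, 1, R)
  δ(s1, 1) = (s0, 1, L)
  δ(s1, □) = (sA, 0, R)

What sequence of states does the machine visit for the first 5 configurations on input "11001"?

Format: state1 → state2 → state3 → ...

Execution trace:
Initial: [s0]11001
Step 1: δ(s0, 1) = (s1, 0, R) → 0[s1]1001
Step 2: δ(s1, 1) = (s0, 1, L) → [s0]01001
Step 3: δ(s0, 0) = (s1, 0, R) → 0[s1]1001
Step 4: δ(s1, 1) = (s0, 1, L) → [s0]01001

State sequence: s0 → s1 → s0 → s1 → s0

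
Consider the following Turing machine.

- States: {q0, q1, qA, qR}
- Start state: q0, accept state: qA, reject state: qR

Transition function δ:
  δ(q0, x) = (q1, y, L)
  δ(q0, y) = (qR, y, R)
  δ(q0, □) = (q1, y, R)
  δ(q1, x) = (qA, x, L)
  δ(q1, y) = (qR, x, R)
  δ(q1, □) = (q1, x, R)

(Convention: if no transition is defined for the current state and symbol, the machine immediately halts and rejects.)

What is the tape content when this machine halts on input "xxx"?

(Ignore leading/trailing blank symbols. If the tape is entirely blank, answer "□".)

Execution trace:
Initial: [q0]xxx
Step 1: δ(q0, x) = (q1, y, L) → [q1]□yxx
Step 2: δ(q1, □) = (q1, x, R) → x[q1]yxx
Step 3: δ(q1, y) = (qR, x, R) → xx[qR]xx

The machine reaches the reject state qR and halts.

Final tape (ignoring leading/trailing blanks): xxxx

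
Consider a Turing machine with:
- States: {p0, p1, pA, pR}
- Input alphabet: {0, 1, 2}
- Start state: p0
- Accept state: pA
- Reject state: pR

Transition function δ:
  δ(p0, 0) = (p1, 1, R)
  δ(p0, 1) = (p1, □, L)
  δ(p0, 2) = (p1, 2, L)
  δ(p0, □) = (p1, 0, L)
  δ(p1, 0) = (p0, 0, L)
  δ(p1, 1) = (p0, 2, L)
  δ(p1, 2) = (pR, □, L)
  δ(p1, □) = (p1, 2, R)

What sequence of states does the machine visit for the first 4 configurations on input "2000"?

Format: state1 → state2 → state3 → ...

Execution trace:
Initial: [p0]2000
Step 1: δ(p0, 2) = (p1, 2, L) → [p1]□2000
Step 2: δ(p1, □) = (p1, 2, R) → 2[p1]2000
Step 3: δ(p1, 2) = (pR, □, L) → [pR]2□000

The machine reaches the reject state pR and halts.

State sequence: p0 → p1 → p1 → pR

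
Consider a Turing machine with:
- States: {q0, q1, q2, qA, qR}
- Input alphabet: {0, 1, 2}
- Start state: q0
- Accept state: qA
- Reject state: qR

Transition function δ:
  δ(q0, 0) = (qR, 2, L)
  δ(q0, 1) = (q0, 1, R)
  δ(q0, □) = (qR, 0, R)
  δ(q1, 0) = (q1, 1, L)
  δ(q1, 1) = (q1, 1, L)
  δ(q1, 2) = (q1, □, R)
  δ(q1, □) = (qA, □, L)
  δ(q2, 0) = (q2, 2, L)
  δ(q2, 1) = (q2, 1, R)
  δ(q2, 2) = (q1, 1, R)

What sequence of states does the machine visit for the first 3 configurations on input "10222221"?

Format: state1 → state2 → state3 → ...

Execution trace:
Initial: [q0]10222221
Step 1: δ(q0, 1) = (q0, 1, R) → 1[q0]0222221
Step 2: δ(q0, 0) = (qR, 2, L) → [qR]12222221

The machine reaches the reject state qR and halts.

State sequence: q0 → q0 → qR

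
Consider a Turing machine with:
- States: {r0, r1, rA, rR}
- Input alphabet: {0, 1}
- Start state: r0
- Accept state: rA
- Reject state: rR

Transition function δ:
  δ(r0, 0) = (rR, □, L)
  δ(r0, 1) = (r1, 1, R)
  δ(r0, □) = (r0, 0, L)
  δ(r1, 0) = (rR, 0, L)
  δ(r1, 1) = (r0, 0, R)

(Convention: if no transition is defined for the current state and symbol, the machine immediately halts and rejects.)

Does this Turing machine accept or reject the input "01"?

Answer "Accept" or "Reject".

Execution trace:
Initial: [r0]01
Step 1: δ(r0, 0) = (rR, □, L) → [rR]□□1

The machine reaches the reject state rR and halts.

Answer: Reject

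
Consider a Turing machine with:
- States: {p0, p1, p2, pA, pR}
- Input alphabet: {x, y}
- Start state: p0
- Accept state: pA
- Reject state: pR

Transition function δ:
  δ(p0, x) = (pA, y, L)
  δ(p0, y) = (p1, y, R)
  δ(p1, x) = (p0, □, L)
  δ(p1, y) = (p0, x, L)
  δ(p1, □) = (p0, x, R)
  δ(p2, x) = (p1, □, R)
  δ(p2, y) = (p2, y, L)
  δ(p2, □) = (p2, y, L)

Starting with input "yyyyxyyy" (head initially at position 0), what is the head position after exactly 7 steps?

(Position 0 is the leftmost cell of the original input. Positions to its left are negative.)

Execution trace (head position shown):
Step 0: [p0]yyyyxyyy  (head at position 0)
Step 1: move right → y[p1]yyyxyyy  (head at position 1)
Step 2: move left → [p0]yxyyxyyy  (head at position 0)
Step 3: move right → y[p1]xyyxyyy  (head at position 1)
Step 4: move left → [p0]y□yyxyyy  (head at position 0)
Step 5: move right → y[p1]□yyxyyy  (head at position 1)
Step 6: move right → yx[p0]yyxyyy  (head at position 2)
Step 7: move right → yxy[p1]yxyyy  (head at position 3)

After 7 steps, the head is at position 3.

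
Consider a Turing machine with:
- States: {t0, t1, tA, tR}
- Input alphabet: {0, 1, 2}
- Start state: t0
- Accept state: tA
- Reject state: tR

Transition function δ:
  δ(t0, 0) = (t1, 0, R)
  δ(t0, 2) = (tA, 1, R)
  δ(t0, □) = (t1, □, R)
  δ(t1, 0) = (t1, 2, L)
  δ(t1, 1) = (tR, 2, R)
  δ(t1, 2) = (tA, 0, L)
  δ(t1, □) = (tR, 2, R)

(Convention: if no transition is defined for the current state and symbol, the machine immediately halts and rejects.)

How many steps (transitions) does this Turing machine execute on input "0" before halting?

Execution trace:
Initial: [t0]0
Step 1: δ(t0, 0) = (t1, 0, R) → 0[t1]□
Step 2: δ(t1, □) = (tR, 2, R) → 02[tR]□

The machine reaches the reject state tR and halts.

The machine executed 2 steps before halting.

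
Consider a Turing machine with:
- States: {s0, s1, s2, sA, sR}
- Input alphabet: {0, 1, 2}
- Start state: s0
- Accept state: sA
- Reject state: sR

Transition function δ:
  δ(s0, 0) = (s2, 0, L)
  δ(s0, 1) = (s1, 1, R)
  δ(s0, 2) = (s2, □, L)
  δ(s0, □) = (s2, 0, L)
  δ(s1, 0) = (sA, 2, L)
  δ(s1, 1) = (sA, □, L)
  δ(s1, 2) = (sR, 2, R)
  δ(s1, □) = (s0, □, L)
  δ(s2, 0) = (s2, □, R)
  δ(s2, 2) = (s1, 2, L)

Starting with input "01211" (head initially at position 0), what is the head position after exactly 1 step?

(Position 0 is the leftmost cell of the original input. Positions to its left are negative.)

Execution trace (head position shown):
Step 0: [s0]01211  (head at position 0)
Step 1: move left → [s2]□01211  (head at position -1)

After 1 step, the head is at position -1.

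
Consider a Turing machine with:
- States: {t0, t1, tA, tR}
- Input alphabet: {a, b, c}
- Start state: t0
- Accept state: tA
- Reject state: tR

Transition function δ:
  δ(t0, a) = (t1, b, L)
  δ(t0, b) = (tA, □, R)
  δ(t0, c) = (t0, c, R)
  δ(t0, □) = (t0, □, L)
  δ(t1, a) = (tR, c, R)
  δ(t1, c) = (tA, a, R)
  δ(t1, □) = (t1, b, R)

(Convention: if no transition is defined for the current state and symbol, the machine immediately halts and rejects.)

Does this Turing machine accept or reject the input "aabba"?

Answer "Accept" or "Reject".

Execution trace:
Initial: [t0]aabba
Step 1: δ(t0, a) = (t1, b, L) → [t1]□babba
Step 2: δ(t1, □) = (t1, b, R) → b[t1]babba

No transition is defined for δ(t1, b). By convention the machine halts and rejects.

Answer: Reject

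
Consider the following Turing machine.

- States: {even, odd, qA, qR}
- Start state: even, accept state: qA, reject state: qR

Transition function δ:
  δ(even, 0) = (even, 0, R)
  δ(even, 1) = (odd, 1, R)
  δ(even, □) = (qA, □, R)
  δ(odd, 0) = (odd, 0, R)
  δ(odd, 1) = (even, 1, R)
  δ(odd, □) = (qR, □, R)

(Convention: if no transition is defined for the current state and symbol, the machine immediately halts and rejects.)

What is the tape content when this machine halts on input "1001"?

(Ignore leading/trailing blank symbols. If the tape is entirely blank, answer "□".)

Execution trace:
Initial: [even]1001
Step 1: δ(even, 1) = (odd, 1, R) → 1[odd]001
Step 2: δ(odd, 0) = (odd, 0, R) → 10[odd]01
Step 3: δ(odd, 0) = (odd, 0, R) → 100[odd]1
Step 4: δ(odd, 1) = (even, 1, R) → 1001[even]□
Step 5: δ(even, □) = (qA, □, R) → 1001□[qA]□

The machine reaches the accept state qA and halts.

Final tape (ignoring leading/trailing blanks): 1001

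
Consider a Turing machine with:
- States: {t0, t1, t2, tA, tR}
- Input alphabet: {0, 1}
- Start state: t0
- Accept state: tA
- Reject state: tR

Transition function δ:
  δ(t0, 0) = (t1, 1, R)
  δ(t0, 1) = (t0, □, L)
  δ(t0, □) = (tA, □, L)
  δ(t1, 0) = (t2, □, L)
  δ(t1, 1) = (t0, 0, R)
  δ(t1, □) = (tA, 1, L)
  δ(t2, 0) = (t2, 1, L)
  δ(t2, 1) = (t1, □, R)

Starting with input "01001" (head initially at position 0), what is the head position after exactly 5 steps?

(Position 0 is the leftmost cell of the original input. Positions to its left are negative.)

Execution trace (head position shown):
Step 0: [t0]01001  (head at position 0)
Step 1: move right → 1[t1]1001  (head at position 1)
Step 2: move right → 10[t0]001  (head at position 2)
Step 3: move right → 101[t1]01  (head at position 3)
Step 4: move left → 10[t2]1□1  (head at position 2)
Step 5: move right → 10□[t1]□1  (head at position 3)

After 5 steps, the head is at position 3.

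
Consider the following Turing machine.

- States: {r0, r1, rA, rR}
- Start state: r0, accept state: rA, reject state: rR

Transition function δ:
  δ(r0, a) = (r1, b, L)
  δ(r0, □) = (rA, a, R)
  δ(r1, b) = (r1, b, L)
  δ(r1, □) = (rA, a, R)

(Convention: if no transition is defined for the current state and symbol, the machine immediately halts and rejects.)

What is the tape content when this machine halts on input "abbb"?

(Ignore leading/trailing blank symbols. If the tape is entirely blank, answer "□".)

Execution trace:
Initial: [r0]abbb
Step 1: δ(r0, a) = (r1, b, L) → [r1]□bbbb
Step 2: δ(r1, □) = (rA, a, R) → a[rA]bbbb

The machine reaches the accept state rA and halts.

Final tape (ignoring leading/trailing blanks): abbbb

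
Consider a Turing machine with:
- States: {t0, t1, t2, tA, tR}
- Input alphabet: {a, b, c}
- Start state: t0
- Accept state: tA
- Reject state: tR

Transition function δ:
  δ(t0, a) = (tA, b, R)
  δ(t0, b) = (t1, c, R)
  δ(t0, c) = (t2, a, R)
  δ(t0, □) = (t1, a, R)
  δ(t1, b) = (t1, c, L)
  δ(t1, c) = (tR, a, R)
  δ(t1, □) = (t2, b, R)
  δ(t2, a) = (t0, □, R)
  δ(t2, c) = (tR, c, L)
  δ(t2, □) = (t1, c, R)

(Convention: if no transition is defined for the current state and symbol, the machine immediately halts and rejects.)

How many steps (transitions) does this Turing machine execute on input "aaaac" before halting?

Execution trace:
Initial: [t0]aaaac
Step 1: δ(t0, a) = (tA, b, R) → b[tA]aaac

The machine reaches the accept state tA and halts.

The machine executed 1 step before halting.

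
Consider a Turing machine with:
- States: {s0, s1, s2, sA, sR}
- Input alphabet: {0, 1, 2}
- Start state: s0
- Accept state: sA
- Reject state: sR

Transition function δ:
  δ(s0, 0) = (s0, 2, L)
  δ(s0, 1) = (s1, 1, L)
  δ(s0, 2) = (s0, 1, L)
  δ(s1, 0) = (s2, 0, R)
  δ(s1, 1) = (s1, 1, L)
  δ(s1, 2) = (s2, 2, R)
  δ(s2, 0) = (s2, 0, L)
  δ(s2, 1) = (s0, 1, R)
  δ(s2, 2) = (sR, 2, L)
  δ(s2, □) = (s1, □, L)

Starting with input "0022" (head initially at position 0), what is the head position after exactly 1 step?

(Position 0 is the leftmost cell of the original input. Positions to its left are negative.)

Execution trace (head position shown):
Step 0: [s0]0022  (head at position 0)
Step 1: move left → [s0]□2022  (head at position -1)

After 1 step, the head is at position -1.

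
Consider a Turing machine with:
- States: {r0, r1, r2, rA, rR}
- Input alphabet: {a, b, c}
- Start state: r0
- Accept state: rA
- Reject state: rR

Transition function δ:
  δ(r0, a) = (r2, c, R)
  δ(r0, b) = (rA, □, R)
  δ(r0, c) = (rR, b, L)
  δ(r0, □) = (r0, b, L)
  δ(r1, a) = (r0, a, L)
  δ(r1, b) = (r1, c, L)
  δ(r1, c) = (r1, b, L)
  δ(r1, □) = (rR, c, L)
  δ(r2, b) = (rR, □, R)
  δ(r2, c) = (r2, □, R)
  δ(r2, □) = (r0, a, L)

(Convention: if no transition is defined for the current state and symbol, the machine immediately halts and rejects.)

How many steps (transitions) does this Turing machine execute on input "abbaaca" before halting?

Execution trace:
Initial: [r0]abbaaca
Step 1: δ(r0, a) = (r2, c, R) → c[r2]bbaaca
Step 2: δ(r2, b) = (rR, □, R) → c□[rR]baaca

The machine reaches the reject state rR and halts.

The machine executed 2 steps before halting.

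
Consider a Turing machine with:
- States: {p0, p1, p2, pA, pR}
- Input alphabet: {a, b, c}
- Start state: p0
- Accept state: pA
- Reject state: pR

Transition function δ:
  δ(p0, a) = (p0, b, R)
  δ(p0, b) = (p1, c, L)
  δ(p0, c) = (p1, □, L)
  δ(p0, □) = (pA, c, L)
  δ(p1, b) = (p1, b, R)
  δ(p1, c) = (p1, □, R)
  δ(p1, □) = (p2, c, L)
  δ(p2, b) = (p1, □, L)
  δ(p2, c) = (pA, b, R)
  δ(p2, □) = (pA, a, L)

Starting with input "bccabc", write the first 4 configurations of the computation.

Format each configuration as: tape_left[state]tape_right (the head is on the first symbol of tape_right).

Transitions applied:
Step 1: δ(p0, b) = (p1, c, L)
Step 2: δ(p1, □) = (p2, c, L)
Step 3: δ(p2, □) = (pA, a, L)

The first 4 configurations are:
[p0]bccabc ⊢ [p1]□cccabc ⊢ [p2]□ccccabc ⊢ [pA]□accccabc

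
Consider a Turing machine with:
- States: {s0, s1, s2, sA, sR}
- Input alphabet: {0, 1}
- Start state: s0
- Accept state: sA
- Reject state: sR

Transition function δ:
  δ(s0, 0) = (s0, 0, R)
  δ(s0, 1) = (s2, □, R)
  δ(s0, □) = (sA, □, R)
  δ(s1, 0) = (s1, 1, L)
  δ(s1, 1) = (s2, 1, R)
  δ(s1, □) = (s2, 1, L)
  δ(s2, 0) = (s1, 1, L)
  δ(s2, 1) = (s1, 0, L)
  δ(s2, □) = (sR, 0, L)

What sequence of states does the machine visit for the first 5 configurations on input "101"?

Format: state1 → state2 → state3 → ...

Execution trace:
Initial: [s0]101
Step 1: δ(s0, 1) = (s2, □, R) → □[s2]01
Step 2: δ(s2, 0) = (s1, 1, L) → [s1]□11
Step 3: δ(s1, □) = (s2, 1, L) → [s2]□111
Step 4: δ(s2, □) = (sR, 0, L) → [sR]□0111

The machine reaches the reject state sR and halts.

State sequence: s0 → s2 → s1 → s2 → sR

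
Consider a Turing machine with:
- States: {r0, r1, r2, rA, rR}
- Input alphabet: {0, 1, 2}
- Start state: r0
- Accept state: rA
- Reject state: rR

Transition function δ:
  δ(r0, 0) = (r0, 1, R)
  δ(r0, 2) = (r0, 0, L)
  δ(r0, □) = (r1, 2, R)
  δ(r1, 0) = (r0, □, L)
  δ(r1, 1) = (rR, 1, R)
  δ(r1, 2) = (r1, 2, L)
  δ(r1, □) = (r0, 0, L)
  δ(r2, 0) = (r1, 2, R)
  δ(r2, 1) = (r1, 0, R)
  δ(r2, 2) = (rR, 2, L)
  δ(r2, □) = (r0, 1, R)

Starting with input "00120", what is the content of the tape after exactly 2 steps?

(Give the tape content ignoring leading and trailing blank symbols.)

Execution trace:
Initial: [r0]00120
Step 1: δ(r0, 0) = (r0, 1, R) → 1[r0]0120
Step 2: δ(r0, 0) = (r0, 1, R) → 11[r0]120

No transition is defined for δ(r0, 1). By convention the machine halts and rejects.

After 2 steps, the tape (ignoring leading/trailing blanks) is: 11120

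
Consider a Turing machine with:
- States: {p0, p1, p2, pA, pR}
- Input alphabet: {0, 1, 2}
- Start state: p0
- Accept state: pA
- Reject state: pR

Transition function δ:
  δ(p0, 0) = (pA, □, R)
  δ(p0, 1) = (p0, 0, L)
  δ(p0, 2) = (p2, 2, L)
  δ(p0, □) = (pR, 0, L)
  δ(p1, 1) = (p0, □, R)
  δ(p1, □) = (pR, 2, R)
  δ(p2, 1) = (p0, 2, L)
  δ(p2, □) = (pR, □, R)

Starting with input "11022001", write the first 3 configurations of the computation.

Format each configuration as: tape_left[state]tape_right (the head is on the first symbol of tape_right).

Transitions applied:
Step 1: δ(p0, 1) = (p0, 0, L)
Step 2: δ(p0, □) = (pR, 0, L)

The first 3 configurations are:
[p0]11022001 ⊢ [p0]□01022001 ⊢ [pR]□001022001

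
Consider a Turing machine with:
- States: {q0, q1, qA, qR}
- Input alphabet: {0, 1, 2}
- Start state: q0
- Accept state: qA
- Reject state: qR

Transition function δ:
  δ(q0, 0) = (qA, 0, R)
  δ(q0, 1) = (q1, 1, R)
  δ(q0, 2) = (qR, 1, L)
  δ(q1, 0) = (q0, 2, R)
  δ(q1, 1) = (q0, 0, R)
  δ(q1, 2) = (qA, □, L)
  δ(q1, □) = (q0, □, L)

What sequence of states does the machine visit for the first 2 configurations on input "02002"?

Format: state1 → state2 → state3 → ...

Execution trace:
Initial: [q0]02002
Step 1: δ(q0, 0) = (qA, 0, R) → 0[qA]2002

The machine reaches the accept state qA and halts.

State sequence: q0 → qA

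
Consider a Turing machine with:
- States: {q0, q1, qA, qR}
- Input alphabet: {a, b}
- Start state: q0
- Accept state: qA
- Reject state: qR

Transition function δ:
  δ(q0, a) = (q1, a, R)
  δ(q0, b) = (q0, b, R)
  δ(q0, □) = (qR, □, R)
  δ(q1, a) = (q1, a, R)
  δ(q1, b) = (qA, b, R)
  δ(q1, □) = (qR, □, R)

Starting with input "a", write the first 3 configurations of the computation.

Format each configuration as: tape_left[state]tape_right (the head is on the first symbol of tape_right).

Transitions applied:
Step 1: δ(q0, a) = (q1, a, R)
Step 2: δ(q1, □) = (qR, □, R)

The first 3 configurations are:
[q0]a ⊢ a[q1]□ ⊢ a□[qR]□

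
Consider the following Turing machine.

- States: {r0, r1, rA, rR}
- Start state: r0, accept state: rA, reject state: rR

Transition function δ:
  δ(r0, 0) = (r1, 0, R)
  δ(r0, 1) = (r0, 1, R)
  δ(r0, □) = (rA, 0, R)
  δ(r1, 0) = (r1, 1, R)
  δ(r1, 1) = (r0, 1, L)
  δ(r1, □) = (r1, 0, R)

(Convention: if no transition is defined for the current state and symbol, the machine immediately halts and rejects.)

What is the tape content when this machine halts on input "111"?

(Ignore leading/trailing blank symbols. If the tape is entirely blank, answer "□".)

Execution trace:
Initial: [r0]111
Step 1: δ(r0, 1) = (r0, 1, R) → 1[r0]11
Step 2: δ(r0, 1) = (r0, 1, R) → 11[r0]1
Step 3: δ(r0, 1) = (r0, 1, R) → 111[r0]□
Step 4: δ(r0, □) = (rA, 0, R) → 1110[rA]□

The machine reaches the accept state rA and halts.

Final tape (ignoring leading/trailing blanks): 1110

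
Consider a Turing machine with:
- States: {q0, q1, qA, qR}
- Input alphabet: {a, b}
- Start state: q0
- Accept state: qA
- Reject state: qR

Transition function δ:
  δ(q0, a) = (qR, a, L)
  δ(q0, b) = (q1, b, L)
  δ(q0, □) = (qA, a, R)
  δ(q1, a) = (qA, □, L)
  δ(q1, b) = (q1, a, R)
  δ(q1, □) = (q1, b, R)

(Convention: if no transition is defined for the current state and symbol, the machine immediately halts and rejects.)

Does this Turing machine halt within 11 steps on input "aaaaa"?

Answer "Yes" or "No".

Execution trace:
Initial: [q0]aaaaa
Step 1: δ(q0, a) = (qR, a, L) → [qR]□aaaaa

The machine reaches the reject state qR and halts.
The machine halted after 1 step (within the 11-step bound).

Answer: Yes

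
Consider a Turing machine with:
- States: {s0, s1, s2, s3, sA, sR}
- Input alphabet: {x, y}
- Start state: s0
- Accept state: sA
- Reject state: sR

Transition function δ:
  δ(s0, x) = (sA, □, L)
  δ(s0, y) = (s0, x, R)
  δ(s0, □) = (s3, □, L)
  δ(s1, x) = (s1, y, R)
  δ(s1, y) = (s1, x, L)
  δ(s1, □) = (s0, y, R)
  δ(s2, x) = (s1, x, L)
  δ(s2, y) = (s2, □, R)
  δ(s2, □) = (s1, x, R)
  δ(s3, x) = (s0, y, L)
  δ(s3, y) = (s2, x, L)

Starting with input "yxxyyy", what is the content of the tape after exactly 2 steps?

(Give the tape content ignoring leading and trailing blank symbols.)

Execution trace:
Initial: [s0]yxxyyy
Step 1: δ(s0, y) = (s0, x, R) → x[s0]xxyyy
Step 2: δ(s0, x) = (sA, □, L) → [sA]x□xyyy

The machine reaches the accept state sA and halts.

After 2 steps, the tape (ignoring leading/trailing blanks) is: x□xyyy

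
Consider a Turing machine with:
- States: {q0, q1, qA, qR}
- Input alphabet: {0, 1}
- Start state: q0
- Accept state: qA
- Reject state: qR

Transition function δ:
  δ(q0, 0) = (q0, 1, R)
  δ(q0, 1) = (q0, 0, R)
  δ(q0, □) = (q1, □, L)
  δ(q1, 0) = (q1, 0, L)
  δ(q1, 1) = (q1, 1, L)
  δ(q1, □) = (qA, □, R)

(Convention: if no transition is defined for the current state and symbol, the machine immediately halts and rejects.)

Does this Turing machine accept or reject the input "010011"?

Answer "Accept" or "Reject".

Execution trace:
Initial: [q0]010011
Step 1: δ(q0, 0) = (q0, 1, R) → 1[q0]10011
Step 2: δ(q0, 1) = (q0, 0, R) → 10[q0]0011
Step 3: δ(q0, 0) = (q0, 1, R) → 101[q0]011
Step 4: δ(q0, 0) = (q0, 1, R) → 1011[q0]11
Step 5: δ(q0, 1) = (q0, 0, R) → 10110[q0]1
Step 6: δ(q0, 1) = (q0, 0, R) → 101100[q0]□
Step 7: δ(q0, □) = (q1, □, L) → 10110[q1]0□
Step 8: δ(q1, 0) = (q1, 0, L) → 1011[q1]00□
Step 9: δ(q1, 0) = (q1, 0, L) → 101[q1]100□
Step 10: δ(q1, 1) = (q1, 1, L) → 10[q1]1100□
Step 11: δ(q1, 1) = (q1, 1, L) → 1[q1]01100□
Step 12: δ(q1, 0) = (q1, 0, L) → [q1]101100□
Step 13: δ(q1, 1) = (q1, 1, L) → [q1]□101100□
Step 14: δ(q1, □) = (qA, □, R) → □[qA]101100□

The machine reaches the accept state qA and halts.

Answer: Accept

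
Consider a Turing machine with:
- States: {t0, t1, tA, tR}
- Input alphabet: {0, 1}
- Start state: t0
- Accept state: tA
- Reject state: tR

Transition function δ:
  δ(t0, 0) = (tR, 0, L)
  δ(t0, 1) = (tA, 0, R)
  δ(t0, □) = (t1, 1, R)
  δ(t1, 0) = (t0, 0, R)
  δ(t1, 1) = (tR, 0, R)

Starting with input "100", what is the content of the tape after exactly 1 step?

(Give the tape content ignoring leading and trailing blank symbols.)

Execution trace:
Initial: [t0]100
Step 1: δ(t0, 1) = (tA, 0, R) → 0[tA]00

The machine reaches the accept state tA and halts.

After 1 step, the tape (ignoring leading/trailing blanks) is: 000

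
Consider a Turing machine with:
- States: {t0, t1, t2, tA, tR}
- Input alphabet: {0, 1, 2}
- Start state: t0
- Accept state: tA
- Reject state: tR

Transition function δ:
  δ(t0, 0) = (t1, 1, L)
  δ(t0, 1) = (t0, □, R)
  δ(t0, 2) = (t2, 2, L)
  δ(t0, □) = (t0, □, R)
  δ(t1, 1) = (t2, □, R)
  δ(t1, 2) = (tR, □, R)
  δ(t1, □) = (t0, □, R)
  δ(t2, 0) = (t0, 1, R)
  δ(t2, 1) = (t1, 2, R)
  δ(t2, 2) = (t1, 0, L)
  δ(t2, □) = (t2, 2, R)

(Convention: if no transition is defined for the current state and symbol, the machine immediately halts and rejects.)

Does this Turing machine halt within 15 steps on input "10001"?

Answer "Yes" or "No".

Execution trace:
Initial: [t0]10001
Step 1: δ(t0, 1) = (t0, □, R) → □[t0]0001
Step 2: δ(t0, 0) = (t1, 1, L) → [t1]□1001
Step 3: δ(t1, □) = (t0, □, R) → □[t0]1001
Step 4: δ(t0, 1) = (t0, □, R) → □□[t0]001
Step 5: δ(t0, 0) = (t1, 1, L) → □[t1]□101
Step 6: δ(t1, □) = (t0, □, R) → □□[t0]101
Step 7: δ(t0, 1) = (t0, □, R) → □□□[t0]01
Step 8: δ(t0, 0) = (t1, 1, L) → □□[t1]□11
Step 9: δ(t1, □) = (t0, □, R) → □□□[t0]11
Step 10: δ(t0, 1) = (t0, □, R) → □□□□[t0]1
Step 11: δ(t0, 1) = (t0, □, R) → □□□□□[t0]□
Step 12: δ(t0, □) = (t0, □, R) → □□□□□□[t0]□
Step 13: δ(t0, □) = (t0, □, R) → □□□□□□□[t0]□
Step 14: δ(t0, □) = (t0, □, R) → □□□□□□□□[t0]□
Step 15: δ(t0, □) = (t0, □, R) → □□□□□□□□□[t0]□

The machine has not reached a halting state after 15 steps.
The machine did not halt within the 15-step bound.

Answer: No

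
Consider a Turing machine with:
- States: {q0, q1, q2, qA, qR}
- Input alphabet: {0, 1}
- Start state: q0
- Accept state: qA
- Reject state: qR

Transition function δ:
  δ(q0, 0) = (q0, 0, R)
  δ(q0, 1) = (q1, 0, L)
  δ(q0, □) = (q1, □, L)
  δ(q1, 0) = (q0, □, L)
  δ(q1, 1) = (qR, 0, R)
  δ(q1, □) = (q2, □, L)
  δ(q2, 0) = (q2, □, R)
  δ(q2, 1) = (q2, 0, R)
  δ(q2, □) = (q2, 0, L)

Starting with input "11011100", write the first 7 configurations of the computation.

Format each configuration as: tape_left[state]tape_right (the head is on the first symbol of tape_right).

Transitions applied:
Step 1: δ(q0, 1) = (q1, 0, L)
Step 2: δ(q1, □) = (q2, □, L)
Step 3: δ(q2, □) = (q2, 0, L)
Step 4: δ(q2, □) = (q2, 0, L)
Step 5: δ(q2, □) = (q2, 0, L)
Step 6: δ(q2, □) = (q2, 0, L)

The first 7 configurations are:
[q0]11011100 ⊢ [q1]□01011100 ⊢ [q2]□□01011100 ⊢ [q2]□0□01011100 ⊢ [q2]□00□01011100 ⊢ [q2]□000□01011100 ⊢ [q2]□0000□01011100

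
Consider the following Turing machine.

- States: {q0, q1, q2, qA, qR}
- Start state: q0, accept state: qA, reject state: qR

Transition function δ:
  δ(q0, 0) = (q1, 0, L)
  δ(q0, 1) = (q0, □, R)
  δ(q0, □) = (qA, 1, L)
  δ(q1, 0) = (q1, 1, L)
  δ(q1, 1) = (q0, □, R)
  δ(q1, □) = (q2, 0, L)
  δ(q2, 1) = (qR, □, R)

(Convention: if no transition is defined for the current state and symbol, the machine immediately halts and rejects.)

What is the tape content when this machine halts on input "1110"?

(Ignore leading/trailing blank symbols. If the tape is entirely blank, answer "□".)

Execution trace:
Initial: [q0]1110
Step 1: δ(q0, 1) = (q0, □, R) → □[q0]110
Step 2: δ(q0, 1) = (q0, □, R) → □□[q0]10
Step 3: δ(q0, 1) = (q0, □, R) → □□□[q0]0
Step 4: δ(q0, 0) = (q1, 0, L) → □□[q1]□0
Step 5: δ(q1, □) = (q2, 0, L) → □[q2]□00

No transition is defined for δ(q2, □). By convention the machine halts and rejects.

Final tape (ignoring leading/trailing blanks): 00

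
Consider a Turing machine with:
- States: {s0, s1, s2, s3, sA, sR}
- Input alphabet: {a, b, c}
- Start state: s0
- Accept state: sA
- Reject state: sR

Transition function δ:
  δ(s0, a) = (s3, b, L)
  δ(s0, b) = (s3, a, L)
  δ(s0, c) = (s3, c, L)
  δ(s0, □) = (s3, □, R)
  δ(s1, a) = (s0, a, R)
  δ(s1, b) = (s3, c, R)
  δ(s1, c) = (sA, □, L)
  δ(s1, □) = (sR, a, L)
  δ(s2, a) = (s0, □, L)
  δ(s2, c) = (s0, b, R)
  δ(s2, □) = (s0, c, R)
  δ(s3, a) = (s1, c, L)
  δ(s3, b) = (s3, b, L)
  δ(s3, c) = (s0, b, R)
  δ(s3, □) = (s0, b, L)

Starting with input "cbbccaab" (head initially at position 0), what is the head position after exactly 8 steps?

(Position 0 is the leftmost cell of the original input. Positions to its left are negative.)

Execution trace (head position shown):
Step 0: [s0]cbbccaab  (head at position 0)
Step 1: move left → [s3]□cbbccaab  (head at position -1)
Step 2: move left → [s0]□bcbbccaab  (head at position -2)
Step 3: move right → □[s3]bcbbccaab  (head at position -1)
Step 4: move left → [s3]□bcbbccaab  (head at position -2)
Step 5: move left → [s0]□bbcbbccaab  (head at position -3)
Step 6: move right → □[s3]bbcbbccaab  (head at position -2)
Step 7: move left → [s3]□bbcbbccaab  (head at position -3)
Step 8: move left → [s0]□bbbcbbccaab  (head at position -4)

After 8 steps, the head is at position -4.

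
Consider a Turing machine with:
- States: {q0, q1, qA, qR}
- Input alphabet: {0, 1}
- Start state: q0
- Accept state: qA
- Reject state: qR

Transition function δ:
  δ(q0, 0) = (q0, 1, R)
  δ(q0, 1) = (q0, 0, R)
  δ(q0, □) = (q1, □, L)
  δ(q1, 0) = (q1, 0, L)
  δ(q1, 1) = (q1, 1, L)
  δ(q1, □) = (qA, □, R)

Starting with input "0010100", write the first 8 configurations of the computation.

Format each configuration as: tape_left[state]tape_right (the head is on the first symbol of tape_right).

Transitions applied:
Step 1: δ(q0, 0) = (q0, 1, R)
Step 2: δ(q0, 0) = (q0, 1, R)
Step 3: δ(q0, 1) = (q0, 0, R)
Step 4: δ(q0, 0) = (q0, 1, R)
Step 5: δ(q0, 1) = (q0, 0, R)
Step 6: δ(q0, 0) = (q0, 1, R)
Step 7: δ(q0, 0) = (q0, 1, R)

The first 8 configurations are:
[q0]0010100 ⊢ 1[q0]010100 ⊢ 11[q0]10100 ⊢ 110[q0]0100 ⊢ 1101[q0]100 ⊢ 11010[q0]00 ⊢ 110101[q0]0 ⊢ 1101011[q0]□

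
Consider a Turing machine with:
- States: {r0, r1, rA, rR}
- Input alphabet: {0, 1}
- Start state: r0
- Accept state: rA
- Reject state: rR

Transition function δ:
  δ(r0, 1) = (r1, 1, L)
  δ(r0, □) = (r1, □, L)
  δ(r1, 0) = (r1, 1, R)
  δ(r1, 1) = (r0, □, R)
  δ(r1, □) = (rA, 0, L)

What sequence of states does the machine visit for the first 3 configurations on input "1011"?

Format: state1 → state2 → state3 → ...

Execution trace:
Initial: [r0]1011
Step 1: δ(r0, 1) = (r1, 1, L) → [r1]□1011
Step 2: δ(r1, □) = (rA, 0, L) → [rA]□01011

The machine reaches the accept state rA and halts.

State sequence: r0 → r1 → rA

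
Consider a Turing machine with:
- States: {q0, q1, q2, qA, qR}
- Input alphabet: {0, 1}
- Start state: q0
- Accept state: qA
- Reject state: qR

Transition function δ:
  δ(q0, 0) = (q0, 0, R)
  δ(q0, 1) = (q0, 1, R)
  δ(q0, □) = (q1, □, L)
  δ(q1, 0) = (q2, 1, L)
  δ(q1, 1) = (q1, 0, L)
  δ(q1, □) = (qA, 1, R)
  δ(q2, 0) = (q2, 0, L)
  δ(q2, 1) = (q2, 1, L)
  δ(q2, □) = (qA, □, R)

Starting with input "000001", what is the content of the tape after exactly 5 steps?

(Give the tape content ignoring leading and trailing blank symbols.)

Execution trace:
Initial: [q0]000001
Step 1: δ(q0, 0) = (q0, 0, R) → 0[q0]00001
Step 2: δ(q0, 0) = (q0, 0, R) → 00[q0]0001
Step 3: δ(q0, 0) = (q0, 0, R) → 000[q0]001
Step 4: δ(q0, 0) = (q0, 0, R) → 0000[q0]01
Step 5: δ(q0, 0) = (q0, 0, R) → 00000[q0]1

After 5 steps, the tape (ignoring leading/trailing blanks) is: 000001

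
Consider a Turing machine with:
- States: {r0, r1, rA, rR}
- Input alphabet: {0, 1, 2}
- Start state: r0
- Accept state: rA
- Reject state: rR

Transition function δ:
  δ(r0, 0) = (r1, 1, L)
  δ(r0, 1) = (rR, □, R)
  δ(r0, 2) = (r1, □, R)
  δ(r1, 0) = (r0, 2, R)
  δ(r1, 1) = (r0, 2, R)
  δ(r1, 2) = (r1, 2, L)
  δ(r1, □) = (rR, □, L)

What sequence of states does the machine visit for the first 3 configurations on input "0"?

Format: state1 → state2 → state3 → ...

Execution trace:
Initial: [r0]0
Step 1: δ(r0, 0) = (r1, 1, L) → [r1]□1
Step 2: δ(r1, □) = (rR, □, L) → [rR]□□1

The machine reaches the reject state rR and halts.

State sequence: r0 → r1 → rR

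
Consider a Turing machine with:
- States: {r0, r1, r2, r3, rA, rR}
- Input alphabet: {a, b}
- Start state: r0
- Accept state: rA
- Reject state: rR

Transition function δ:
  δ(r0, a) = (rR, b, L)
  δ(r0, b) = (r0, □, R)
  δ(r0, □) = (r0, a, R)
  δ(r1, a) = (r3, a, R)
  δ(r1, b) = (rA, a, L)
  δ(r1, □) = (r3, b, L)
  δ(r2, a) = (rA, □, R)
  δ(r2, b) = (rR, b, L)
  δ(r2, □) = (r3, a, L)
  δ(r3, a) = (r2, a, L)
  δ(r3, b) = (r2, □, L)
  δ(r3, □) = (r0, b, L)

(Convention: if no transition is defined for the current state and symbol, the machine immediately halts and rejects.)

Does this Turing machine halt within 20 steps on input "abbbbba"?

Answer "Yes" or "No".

Execution trace:
Initial: [r0]abbbbba
Step 1: δ(r0, a) = (rR, b, L) → [rR]□bbbbbba

The machine reaches the reject state rR and halts.
The machine halted after 1 step (within the 20-step bound).

Answer: Yes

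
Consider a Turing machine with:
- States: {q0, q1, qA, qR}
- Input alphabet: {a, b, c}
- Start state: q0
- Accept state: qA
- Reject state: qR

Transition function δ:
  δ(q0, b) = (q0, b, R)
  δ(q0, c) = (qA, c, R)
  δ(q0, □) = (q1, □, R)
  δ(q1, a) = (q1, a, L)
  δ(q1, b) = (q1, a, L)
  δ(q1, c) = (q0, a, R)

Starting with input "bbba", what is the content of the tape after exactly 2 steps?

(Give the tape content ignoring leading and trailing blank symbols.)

Execution trace:
Initial: [q0]bbba
Step 1: δ(q0, b) = (q0, b, R) → b[q0]bba
Step 2: δ(q0, b) = (q0, b, R) → bb[q0]ba

After 2 steps, the tape (ignoring leading/trailing blanks) is: bbba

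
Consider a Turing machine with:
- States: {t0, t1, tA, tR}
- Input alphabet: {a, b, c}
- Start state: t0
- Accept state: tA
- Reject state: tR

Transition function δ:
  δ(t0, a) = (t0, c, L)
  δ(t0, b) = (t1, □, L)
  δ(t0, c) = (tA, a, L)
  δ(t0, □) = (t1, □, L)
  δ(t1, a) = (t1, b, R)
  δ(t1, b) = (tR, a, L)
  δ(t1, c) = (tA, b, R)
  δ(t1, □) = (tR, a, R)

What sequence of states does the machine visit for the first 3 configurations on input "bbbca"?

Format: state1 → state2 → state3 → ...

Execution trace:
Initial: [t0]bbbca
Step 1: δ(t0, b) = (t1, □, L) → [t1]□□bbca
Step 2: δ(t1, □) = (tR, a, R) → a[tR]□bbca

The machine reaches the reject state tR and halts.

State sequence: t0 → t1 → tR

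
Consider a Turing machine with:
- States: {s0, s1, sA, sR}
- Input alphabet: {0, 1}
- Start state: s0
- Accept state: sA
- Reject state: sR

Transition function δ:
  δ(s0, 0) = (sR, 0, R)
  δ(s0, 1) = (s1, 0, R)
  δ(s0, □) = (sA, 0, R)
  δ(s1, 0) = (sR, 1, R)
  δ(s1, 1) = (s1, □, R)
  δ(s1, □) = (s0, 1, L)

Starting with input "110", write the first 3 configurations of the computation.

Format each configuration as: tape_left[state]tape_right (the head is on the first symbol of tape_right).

Transitions applied:
Step 1: δ(s0, 1) = (s1, 0, R)
Step 2: δ(s1, 1) = (s1, □, R)

The first 3 configurations are:
[s0]110 ⊢ 0[s1]10 ⊢ 0□[s1]0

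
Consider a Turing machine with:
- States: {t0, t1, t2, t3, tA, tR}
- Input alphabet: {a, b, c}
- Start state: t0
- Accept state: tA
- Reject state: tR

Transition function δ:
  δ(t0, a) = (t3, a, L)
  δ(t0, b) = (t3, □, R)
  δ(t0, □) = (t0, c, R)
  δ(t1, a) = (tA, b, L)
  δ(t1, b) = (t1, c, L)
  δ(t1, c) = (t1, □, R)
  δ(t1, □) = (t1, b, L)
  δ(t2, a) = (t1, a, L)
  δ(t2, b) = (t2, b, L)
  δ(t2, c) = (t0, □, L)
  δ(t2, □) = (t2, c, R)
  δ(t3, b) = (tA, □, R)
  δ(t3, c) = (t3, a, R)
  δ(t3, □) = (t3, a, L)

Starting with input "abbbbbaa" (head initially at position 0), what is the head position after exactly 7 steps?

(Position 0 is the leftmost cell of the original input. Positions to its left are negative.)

Execution trace (head position shown):
Step 0: [t0]abbbbbaa  (head at position 0)
Step 1: move left → [t3]□abbbbbaa  (head at position -1)
Step 2: move left → [t3]□aabbbbbaa  (head at position -2)
Step 3: move left → [t3]□aaabbbbbaa  (head at position -3)
Step 4: move left → [t3]□aaaabbbbbaa  (head at position -4)
Step 5: move left → [t3]□aaaaabbbbbaa  (head at position -5)
Step 6: move left → [t3]□aaaaaabbbbbaa  (head at position -6)
Step 7: move left → [t3]□aaaaaaabbbbbaa  (head at position -7)

After 7 steps, the head is at position -7.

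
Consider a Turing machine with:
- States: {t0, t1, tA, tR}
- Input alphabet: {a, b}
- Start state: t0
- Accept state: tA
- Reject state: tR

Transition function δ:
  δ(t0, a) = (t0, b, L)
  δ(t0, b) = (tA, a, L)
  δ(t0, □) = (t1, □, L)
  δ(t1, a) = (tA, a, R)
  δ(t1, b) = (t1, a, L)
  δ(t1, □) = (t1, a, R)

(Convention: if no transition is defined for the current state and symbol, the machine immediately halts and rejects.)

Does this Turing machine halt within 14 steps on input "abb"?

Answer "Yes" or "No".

Execution trace:
Initial: [t0]abb
Step 1: δ(t0, a) = (t0, b, L) → [t0]□bbb
Step 2: δ(t0, □) = (t1, □, L) → [t1]□□bbb
Step 3: δ(t1, □) = (t1, a, R) → a[t1]□bbb
Step 4: δ(t1, □) = (t1, a, R) → aa[t1]bbb
Step 5: δ(t1, b) = (t1, a, L) → a[t1]aabb
Step 6: δ(t1, a) = (tA, a, R) → aa[tA]abb

The machine reaches the accept state tA and halts.
The machine halted after 6 steps (within the 14-step bound).

Answer: Yes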